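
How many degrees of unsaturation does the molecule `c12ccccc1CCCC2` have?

5

Molecular formula from the SMILES: C10H12.
DoU = (2C + 2 + N − H − X)/2 = (2·10 + 2 + 0 − 12 − 0)/2 = 10/2 = 5.
(Structurally: 2 ring(s) + 3 π bond(s) = 5.)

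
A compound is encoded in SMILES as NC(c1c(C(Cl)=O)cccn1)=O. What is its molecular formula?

Heavy atoms from the SMILES: 7 C, 1 Cl, 2 N, 2 O.
Implicit hydrogens by atom environment:
  3 × C (aromatic): 1 H each → 3
  2 × C (aromatic): no H
  2 × C: no H
  2 × O: no H
  1 × Cl: no H
  1 × N: 2 H
  1 × N (aromatic): no H
  Total hydrogens = 5.
Molecular formula: C7H5ClN2O2

C7H5ClN2O2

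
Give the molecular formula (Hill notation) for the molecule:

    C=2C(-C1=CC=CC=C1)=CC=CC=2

Heavy atoms from the SMILES: 12 C.
Implicit hydrogens by atom environment:
  10 × C (aromatic): 1 H each → 10
  2 × C (aromatic): no H
  Total hydrogens = 10.
Molecular formula: C12H10

C12H10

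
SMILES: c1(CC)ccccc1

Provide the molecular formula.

C8H10

Heavy atoms from the SMILES: 8 C.
Implicit hydrogens by atom environment:
  5 × C (aromatic): 1 H each → 5
  1 × C: 3 H
  1 × C: 2 H
  1 × C (aromatic): no H
  Total hydrogens = 10.
Molecular formula: C8H10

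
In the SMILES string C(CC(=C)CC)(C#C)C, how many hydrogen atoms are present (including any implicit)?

Hydrogens are implicit in SMILES; fill each atom to its normal valence:
  3 × C: 2 H each → 6
  2 × C: 3 H each → 6
  2 × C: 1 H each → 2
  2 × C: no H
  Total hydrogens = 14.

14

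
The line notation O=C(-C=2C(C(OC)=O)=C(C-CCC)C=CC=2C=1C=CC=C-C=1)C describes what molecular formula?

Heavy atoms from the SMILES: 20 C, 3 O.
Implicit hydrogens by atom environment:
  7 × C (aromatic): 1 H each → 7
  5 × C (aromatic): no H
  3 × C: 3 H each → 9
  3 × C: 2 H each → 6
  3 × O: no H
  2 × C: no H
  Total hydrogens = 22.
Molecular formula: C20H22O3

C20H22O3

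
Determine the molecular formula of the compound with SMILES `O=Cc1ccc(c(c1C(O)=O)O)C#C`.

Heavy atoms from the SMILES: 10 C, 4 O.
Implicit hydrogens by atom environment:
  4 × C (aromatic): no H
  2 × C (aromatic): 1 H each → 2
  2 × C: 1 H each → 2
  2 × C: no H
  2 × O: 1 H each → 2
  2 × O: no H
  Total hydrogens = 6.
Molecular formula: C10H6O4

C10H6O4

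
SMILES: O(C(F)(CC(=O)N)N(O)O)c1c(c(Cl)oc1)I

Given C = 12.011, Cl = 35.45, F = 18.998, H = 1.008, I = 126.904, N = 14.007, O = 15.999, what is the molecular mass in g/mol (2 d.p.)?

380.49

Molecular formula: C7H7ClFIN2O5.
M = 7×12.011 + 1×35.45 + 1×18.998 + 7×1.008 + 1×126.904 + 2×14.007 + 5×15.999 = 380.49 g/mol.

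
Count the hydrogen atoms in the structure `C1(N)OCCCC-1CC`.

Hydrogens are implicit in SMILES; fill each atom to its normal valence:
  4 × C: 2 H each → 8
  2 × C: 1 H each → 2
  1 × C: 3 H
  1 × N: 2 H
  1 × O: no H
  Total hydrogens = 15.

15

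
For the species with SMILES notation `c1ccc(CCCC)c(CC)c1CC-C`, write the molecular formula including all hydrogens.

C15H24

Heavy atoms from the SMILES: 15 C.
Implicit hydrogens by atom environment:
  6 × C: 2 H each → 12
  3 × C: 3 H each → 9
  3 × C (aromatic): 1 H each → 3
  3 × C (aromatic): no H
  Total hydrogens = 24.
Molecular formula: C15H24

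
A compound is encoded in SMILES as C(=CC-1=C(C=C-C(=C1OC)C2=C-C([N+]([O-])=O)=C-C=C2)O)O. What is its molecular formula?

C15H13NO5

Heavy atoms from the SMILES: 15 C, 1 N, 5 O.
Implicit hydrogens by atom environment:
  6 × C (aromatic): 1 H each → 6
  6 × C (aromatic): no H
  2 × C: 1 H each → 2
  2 × O: 1 H each → 2
  2 × O: no H
  1 × C: 3 H
  1 × N (charge +1): no H
  1 × O (charge -1): no H
  Total hydrogens = 13.
Molecular formula: C15H13NO5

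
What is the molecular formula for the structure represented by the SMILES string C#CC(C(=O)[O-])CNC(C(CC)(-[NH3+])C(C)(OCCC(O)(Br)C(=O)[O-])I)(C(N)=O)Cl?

Heavy atoms from the SMILES: 1 Br, 16 C, 1 Cl, 1 I, 3 N, 7 O.
Implicit hydrogens by atom environment:
  8 × C: no H
  4 × C: 2 H each → 8
  4 × O: no H
  2 × C: 3 H each → 6
  2 × C: 1 H each → 2
  2 × O (charge -1): no H
  1 × Br: no H
  1 × Cl: no H
  1 × I: no H
  1 × N (charge +1): 3 H
  1 × N: 2 H
  1 × N: 1 H
  1 × O: 1 H
  Total hydrogens = 23.
Net charge -1.
Molecular formula: C16H23BrClIN3O7-

C16H23BrClIN3O7-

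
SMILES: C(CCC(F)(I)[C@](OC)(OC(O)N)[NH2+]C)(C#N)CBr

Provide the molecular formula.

Heavy atoms from the SMILES: 1 Br, 10 C, 1 F, 1 I, 3 N, 3 O.
Implicit hydrogens by atom environment:
  3 × C: 2 H each → 6
  3 × C: no H
  2 × C: 3 H each → 6
  2 × C: 1 H each → 2
  2 × O: no H
  1 × Br: no H
  1 × F: no H
  1 × I: no H
  1 × N (charge +1): 2 H
  1 × N: 2 H
  1 × N: no H
  1 × O: 1 H
  Total hydrogens = 19.
Net charge +1.
Molecular formula: C10H19BrFIN3O3+

C10H19BrFIN3O3+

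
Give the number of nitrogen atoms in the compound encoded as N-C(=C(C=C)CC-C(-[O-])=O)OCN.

The symbol for nitrogen appears 2 times in the SMILES.

2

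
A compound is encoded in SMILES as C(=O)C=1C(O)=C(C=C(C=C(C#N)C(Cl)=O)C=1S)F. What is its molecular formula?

Heavy atoms from the SMILES: 11 C, 1 Cl, 1 F, 1 N, 3 O, 1 S.
Implicit hydrogens by atom environment:
  5 × C (aromatic): no H
  3 × C: no H
  2 × C: 1 H each → 2
  2 × O: no H
  1 × C (aromatic): 1 H
  1 × Cl: no H
  1 × F: no H
  1 × N: no H
  1 × O: 1 H
  1 × S: 1 H
  Total hydrogens = 5.
Molecular formula: C11H5ClFNO3S

C11H5ClFNO3S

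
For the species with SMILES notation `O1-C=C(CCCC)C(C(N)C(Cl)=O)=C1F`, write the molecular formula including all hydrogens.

C10H13ClFNO2

Heavy atoms from the SMILES: 10 C, 1 Cl, 1 F, 1 N, 2 O.
Implicit hydrogens by atom environment:
  3 × C: 2 H each → 6
  3 × C (aromatic): no H
  1 × C: 3 H
  1 × C (aromatic): 1 H
  1 × C: 1 H
  1 × C: no H
  1 × Cl: no H
  1 × F: no H
  1 × N: 2 H
  1 × O (aromatic): no H
  1 × O: no H
  Total hydrogens = 13.
Molecular formula: C10H13ClFNO2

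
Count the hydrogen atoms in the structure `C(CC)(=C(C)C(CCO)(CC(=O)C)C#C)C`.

Hydrogens are implicit in SMILES; fill each atom to its normal valence:
  5 × C: no H
  4 × C: 3 H each → 12
  4 × C: 2 H each → 8
  1 × C: 1 H
  1 × O: 1 H
  1 × O: no H
  Total hydrogens = 22.

22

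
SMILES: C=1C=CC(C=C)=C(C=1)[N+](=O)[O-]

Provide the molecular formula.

C8H7NO2

Heavy atoms from the SMILES: 8 C, 1 N, 2 O.
Implicit hydrogens by atom environment:
  4 × C (aromatic): 1 H each → 4
  2 × C (aromatic): no H
  1 × C: 2 H
  1 × C: 1 H
  1 × N (charge +1): no H
  1 × O: no H
  1 × O (charge -1): no H
  Total hydrogens = 7.
Molecular formula: C8H7NO2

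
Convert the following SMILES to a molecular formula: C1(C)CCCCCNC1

C8H17N

Heavy atoms from the SMILES: 8 C, 1 N.
Implicit hydrogens by atom environment:
  6 × C: 2 H each → 12
  1 × C: 3 H
  1 × C: 1 H
  1 × N: 1 H
  Total hydrogens = 17.
Molecular formula: C8H17N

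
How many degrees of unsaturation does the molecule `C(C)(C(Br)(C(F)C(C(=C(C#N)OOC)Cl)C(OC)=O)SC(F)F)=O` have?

Molecular formula from the SMILES: C12H12BrClF3NO5S.
DoU = (2C + 2 + N − H − X)/2 = (2·12 + 2 + 1 − 12 − 5)/2 = 10/2 = 5.
(Structurally: 0 ring(s) + 5 π bond(s) = 5.)

5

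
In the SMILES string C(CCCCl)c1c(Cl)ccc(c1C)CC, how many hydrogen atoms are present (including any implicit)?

18

Hydrogens are implicit in SMILES; fill each atom to its normal valence:
  5 × C: 2 H each → 10
  4 × C (aromatic): no H
  2 × C: 3 H each → 6
  2 × C (aromatic): 1 H each → 2
  2 × Cl: no H
  Total hydrogens = 18.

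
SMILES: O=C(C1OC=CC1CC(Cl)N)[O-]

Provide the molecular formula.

Heavy atoms from the SMILES: 7 C, 1 Cl, 1 N, 3 O.
Implicit hydrogens by atom environment:
  5 × C: 1 H each → 5
  2 × O: no H
  1 × C: 2 H
  1 × C: no H
  1 × Cl: no H
  1 × N: 2 H
  1 × O (charge -1): no H
  Total hydrogens = 9.
Net charge -1.
Molecular formula: C7H9ClNO3-

C7H9ClNO3-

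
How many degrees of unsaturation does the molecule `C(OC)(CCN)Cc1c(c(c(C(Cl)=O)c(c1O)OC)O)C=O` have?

6

Molecular formula from the SMILES: C14H18ClNO6.
DoU = (2C + 2 + N − H − X)/2 = (2·14 + 2 + 1 − 18 − 1)/2 = 12/2 = 6.
(Structurally: 1 ring(s) + 5 π bond(s) = 6.)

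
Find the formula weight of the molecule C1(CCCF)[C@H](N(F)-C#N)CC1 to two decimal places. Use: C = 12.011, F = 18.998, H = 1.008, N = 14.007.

174.19

Molecular formula: C8H12F2N2.
M = 8×12.011 + 2×18.998 + 12×1.008 + 2×14.007 = 174.19 g/mol.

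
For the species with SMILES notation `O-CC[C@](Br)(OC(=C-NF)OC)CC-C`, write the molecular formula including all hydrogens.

C9H17BrFNO3

Heavy atoms from the SMILES: 1 Br, 9 C, 1 F, 1 N, 3 O.
Implicit hydrogens by atom environment:
  4 × C: 2 H each → 8
  2 × C: 3 H each → 6
  2 × C: no H
  2 × O: no H
  1 × Br: no H
  1 × C: 1 H
  1 × F: no H
  1 × N: 1 H
  1 × O: 1 H
  Total hydrogens = 17.
Molecular formula: C9H17BrFNO3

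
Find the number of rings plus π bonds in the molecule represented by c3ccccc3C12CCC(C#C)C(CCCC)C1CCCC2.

8

Molecular formula from the SMILES: C22H30.
DoU = (2C + 2 + N − H − X)/2 = (2·22 + 2 + 0 − 30 − 0)/2 = 16/2 = 8.
(Structurally: 3 ring(s) + 5 π bond(s) = 8.)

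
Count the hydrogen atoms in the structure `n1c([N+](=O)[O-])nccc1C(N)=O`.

Hydrogens are implicit in SMILES; fill each atom to its normal valence:
  2 × C (aromatic): 1 H each → 2
  2 × C (aromatic): no H
  2 × N (aromatic): no H
  2 × O: no H
  1 × C: no H
  1 × N: 2 H
  1 × N (charge +1): no H
  1 × O (charge -1): no H
  Total hydrogens = 4.

4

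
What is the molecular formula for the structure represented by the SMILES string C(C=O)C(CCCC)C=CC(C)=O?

C11H18O2

Heavy atoms from the SMILES: 11 C, 2 O.
Implicit hydrogens by atom environment:
  4 × C: 2 H each → 8
  4 × C: 1 H each → 4
  2 × C: 3 H each → 6
  2 × O: no H
  1 × C: no H
  Total hydrogens = 18.
Molecular formula: C11H18O2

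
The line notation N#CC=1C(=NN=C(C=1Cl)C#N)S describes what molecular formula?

C6HClN4S

Heavy atoms from the SMILES: 6 C, 1 Cl, 4 N, 1 S.
Implicit hydrogens by atom environment:
  4 × C (aromatic): no H
  2 × C: no H
  2 × N (aromatic): no H
  2 × N: no H
  1 × Cl: no H
  1 × S: 1 H
  Total hydrogens = 1.
Molecular formula: C6HClN4S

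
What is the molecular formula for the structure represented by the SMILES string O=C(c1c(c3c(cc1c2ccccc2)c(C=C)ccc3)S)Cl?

Heavy atoms from the SMILES: 19 C, 1 Cl, 1 O, 1 S.
Implicit hydrogens by atom environment:
  9 × C (aromatic): 1 H each → 9
  7 × C (aromatic): no H
  1 × C: 2 H
  1 × C: 1 H
  1 × C: no H
  1 × Cl: no H
  1 × O: no H
  1 × S: 1 H
  Total hydrogens = 13.
Molecular formula: C19H13ClOS

C19H13ClOS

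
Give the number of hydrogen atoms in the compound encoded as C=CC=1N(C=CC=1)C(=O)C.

9

Hydrogens are implicit in SMILES; fill each atom to its normal valence:
  3 × C (aromatic): 1 H each → 3
  1 × C: 3 H
  1 × C: 2 H
  1 × C: 1 H
  1 × C (aromatic): no H
  1 × C: no H
  1 × N (aromatic): no H
  1 × O: no H
  Total hydrogens = 9.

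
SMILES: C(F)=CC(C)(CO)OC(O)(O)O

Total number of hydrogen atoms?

11

Hydrogens are implicit in SMILES; fill each atom to its normal valence:
  4 × O: 1 H each → 4
  2 × C: 1 H each → 2
  2 × C: no H
  1 × C: 3 H
  1 × C: 2 H
  1 × F: no H
  1 × O: no H
  Total hydrogens = 11.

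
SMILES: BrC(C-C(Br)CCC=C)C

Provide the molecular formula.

C8H14Br2

Heavy atoms from the SMILES: 2 Br, 8 C.
Implicit hydrogens by atom environment:
  4 × C: 2 H each → 8
  3 × C: 1 H each → 3
  2 × Br: no H
  1 × C: 3 H
  Total hydrogens = 14.
Molecular formula: C8H14Br2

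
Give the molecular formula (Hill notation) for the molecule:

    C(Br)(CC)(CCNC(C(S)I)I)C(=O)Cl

Heavy atoms from the SMILES: 1 Br, 8 C, 1 Cl, 2 I, 1 N, 1 O, 1 S.
Implicit hydrogens by atom environment:
  3 × C: 2 H each → 6
  2 × C: 1 H each → 2
  2 × C: no H
  2 × I: no H
  1 × Br: no H
  1 × C: 3 H
  1 × Cl: no H
  1 × N: 1 H
  1 × O: no H
  1 × S: 1 H
  Total hydrogens = 13.
Molecular formula: C8H13BrClI2NOS

C8H13BrClI2NOS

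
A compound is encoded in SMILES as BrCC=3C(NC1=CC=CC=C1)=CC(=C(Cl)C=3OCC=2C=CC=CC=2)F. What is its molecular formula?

C20H16BrClFNO

Heavy atoms from the SMILES: 1 Br, 20 C, 1 Cl, 1 F, 1 N, 1 O.
Implicit hydrogens by atom environment:
  11 × C (aromatic): 1 H each → 11
  7 × C (aromatic): no H
  2 × C: 2 H each → 4
  1 × Br: no H
  1 × Cl: no H
  1 × F: no H
  1 × N: 1 H
  1 × O: no H
  Total hydrogens = 16.
Molecular formula: C20H16BrClFNO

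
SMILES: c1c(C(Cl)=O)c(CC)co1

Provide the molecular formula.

Heavy atoms from the SMILES: 7 C, 1 Cl, 2 O.
Implicit hydrogens by atom environment:
  2 × C (aromatic): 1 H each → 2
  2 × C (aromatic): no H
  1 × C: 3 H
  1 × C: 2 H
  1 × C: no H
  1 × Cl: no H
  1 × O (aromatic): no H
  1 × O: no H
  Total hydrogens = 7.
Molecular formula: C7H7ClO2

C7H7ClO2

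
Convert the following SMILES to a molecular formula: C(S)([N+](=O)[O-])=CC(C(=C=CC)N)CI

Heavy atoms from the SMILES: 8 C, 1 I, 2 N, 2 O, 1 S.
Implicit hydrogens by atom environment:
  3 × C: 1 H each → 3
  3 × C: no H
  1 × C: 3 H
  1 × C: 2 H
  1 × I: no H
  1 × N: 2 H
  1 × N (charge +1): no H
  1 × O: no H
  1 × O (charge -1): no H
  1 × S: 1 H
  Total hydrogens = 11.
Molecular formula: C8H11IN2O2S

C8H11IN2O2S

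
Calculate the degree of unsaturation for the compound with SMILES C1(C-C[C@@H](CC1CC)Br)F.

1

Molecular formula from the SMILES: C8H14BrF.
DoU = (2C + 2 + N − H − X)/2 = (2·8 + 2 + 0 − 14 − 2)/2 = 2/2 = 1.
(Structurally: 1 ring(s) + 0 π bond(s) = 1.)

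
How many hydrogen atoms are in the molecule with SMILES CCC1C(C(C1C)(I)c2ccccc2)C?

19

Hydrogens are implicit in SMILES; fill each atom to its normal valence:
  5 × C (aromatic): 1 H each → 5
  3 × C: 3 H each → 9
  3 × C: 1 H each → 3
  1 × C: 2 H
  1 × C: no H
  1 × C (aromatic): no H
  1 × I: no H
  Total hydrogens = 19.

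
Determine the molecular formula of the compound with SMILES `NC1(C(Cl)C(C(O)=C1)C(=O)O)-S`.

Heavy atoms from the SMILES: 6 C, 1 Cl, 1 N, 3 O, 1 S.
Implicit hydrogens by atom environment:
  3 × C: 1 H each → 3
  3 × C: no H
  2 × O: 1 H each → 2
  1 × Cl: no H
  1 × N: 2 H
  1 × O: no H
  1 × S: 1 H
  Total hydrogens = 8.
Molecular formula: C6H8ClNO3S

C6H8ClNO3S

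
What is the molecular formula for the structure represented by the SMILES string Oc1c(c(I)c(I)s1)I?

Heavy atoms from the SMILES: 4 C, 3 I, 1 O, 1 S.
Implicit hydrogens by atom environment:
  4 × C (aromatic): no H
  3 × I: no H
  1 × O: 1 H
  1 × S (aromatic): no H
  Total hydrogens = 1.
Molecular formula: C4HI3OS

C4HI3OS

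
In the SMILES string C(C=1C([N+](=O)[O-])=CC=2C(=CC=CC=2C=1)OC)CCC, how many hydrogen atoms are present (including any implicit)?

Hydrogens are implicit in SMILES; fill each atom to its normal valence:
  5 × C (aromatic): 1 H each → 5
  5 × C (aromatic): no H
  3 × C: 2 H each → 6
  2 × C: 3 H each → 6
  2 × O: no H
  1 × N (charge +1): no H
  1 × O (charge -1): no H
  Total hydrogens = 17.

17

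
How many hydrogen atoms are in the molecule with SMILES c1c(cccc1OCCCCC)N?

17

Hydrogens are implicit in SMILES; fill each atom to its normal valence:
  4 × C: 2 H each → 8
  4 × C (aromatic): 1 H each → 4
  2 × C (aromatic): no H
  1 × C: 3 H
  1 × N: 2 H
  1 × O: no H
  Total hydrogens = 17.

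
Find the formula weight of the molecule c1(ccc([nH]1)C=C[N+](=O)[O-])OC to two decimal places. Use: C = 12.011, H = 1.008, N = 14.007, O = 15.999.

168.15

Molecular formula: C7H8N2O3.
M = 7×12.011 + 8×1.008 + 2×14.007 + 3×15.999 = 168.15 g/mol.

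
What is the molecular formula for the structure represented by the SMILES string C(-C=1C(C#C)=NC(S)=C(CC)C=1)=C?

C11H11NS

Heavy atoms from the SMILES: 11 C, 1 N, 1 S.
Implicit hydrogens by atom environment:
  4 × C (aromatic): no H
  2 × C: 2 H each → 4
  2 × C: 1 H each → 2
  1 × C: 3 H
  1 × C (aromatic): 1 H
  1 × C: no H
  1 × N (aromatic): no H
  1 × S: 1 H
  Total hydrogens = 11.
Molecular formula: C11H11NS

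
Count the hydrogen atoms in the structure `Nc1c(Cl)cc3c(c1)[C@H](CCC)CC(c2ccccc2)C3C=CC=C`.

26

Hydrogens are implicit in SMILES; fill each atom to its normal valence:
  7 × C (aromatic): 1 H each → 7
  6 × C: 1 H each → 6
  5 × C (aromatic): no H
  4 × C: 2 H each → 8
  1 × C: 3 H
  1 × Cl: no H
  1 × N: 2 H
  Total hydrogens = 26.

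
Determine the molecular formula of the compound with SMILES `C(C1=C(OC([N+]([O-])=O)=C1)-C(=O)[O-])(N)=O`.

Heavy atoms from the SMILES: 6 C, 2 N, 6 O.
Implicit hydrogens by atom environment:
  3 × C (aromatic): no H
  3 × O: no H
  2 × C: no H
  2 × O (charge -1): no H
  1 × C (aromatic): 1 H
  1 × N: 2 H
  1 × N (charge +1): no H
  1 × O (aromatic): no H
  Total hydrogens = 3.
Net charge -1.
Molecular formula: C6H3N2O6-

C6H3N2O6-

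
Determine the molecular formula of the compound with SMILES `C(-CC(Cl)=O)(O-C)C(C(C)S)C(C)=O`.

Heavy atoms from the SMILES: 9 C, 1 Cl, 3 O, 1 S.
Implicit hydrogens by atom environment:
  3 × C: 3 H each → 9
  3 × C: 1 H each → 3
  3 × O: no H
  2 × C: no H
  1 × C: 2 H
  1 × Cl: no H
  1 × S: 1 H
  Total hydrogens = 15.
Molecular formula: C9H15ClO3S

C9H15ClO3S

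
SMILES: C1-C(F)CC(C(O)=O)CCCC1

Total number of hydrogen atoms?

15

Hydrogens are implicit in SMILES; fill each atom to its normal valence:
  6 × C: 2 H each → 12
  2 × C: 1 H each → 2
  1 × C: no H
  1 × F: no H
  1 × O: 1 H
  1 × O: no H
  Total hydrogens = 15.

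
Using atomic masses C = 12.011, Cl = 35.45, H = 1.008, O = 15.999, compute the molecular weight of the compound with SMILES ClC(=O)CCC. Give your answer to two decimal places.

106.55

Molecular formula: C4H7ClO.
M = 4×12.011 + 1×35.45 + 7×1.008 + 1×15.999 = 106.55 g/mol.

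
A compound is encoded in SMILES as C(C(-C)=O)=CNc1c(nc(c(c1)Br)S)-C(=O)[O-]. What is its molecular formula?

C10H8BrN2O3S-

Heavy atoms from the SMILES: 1 Br, 10 C, 2 N, 3 O, 1 S.
Implicit hydrogens by atom environment:
  4 × C (aromatic): no H
  2 × C: 1 H each → 2
  2 × C: no H
  2 × O: no H
  1 × Br: no H
  1 × C: 3 H
  1 × C (aromatic): 1 H
  1 × N: 1 H
  1 × N (aromatic): no H
  1 × O (charge -1): no H
  1 × S: 1 H
  Total hydrogens = 8.
Net charge -1.
Molecular formula: C10H8BrN2O3S-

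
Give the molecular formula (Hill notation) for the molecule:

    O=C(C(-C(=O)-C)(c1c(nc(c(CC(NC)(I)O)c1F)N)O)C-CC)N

C15H22FIN4O4

Heavy atoms from the SMILES: 15 C, 1 F, 1 I, 4 N, 4 O.
Implicit hydrogens by atom environment:
  5 × C (aromatic): no H
  4 × C: no H
  3 × C: 3 H each → 9
  3 × C: 2 H each → 6
  2 × N: 2 H each → 4
  2 × O: 1 H each → 2
  2 × O: no H
  1 × F: no H
  1 × I: no H
  1 × N: 1 H
  1 × N (aromatic): no H
  Total hydrogens = 22.
Molecular formula: C15H22FIN4O4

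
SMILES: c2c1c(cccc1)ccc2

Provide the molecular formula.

Heavy atoms from the SMILES: 10 C.
Implicit hydrogens by atom environment:
  8 × C (aromatic): 1 H each → 8
  2 × C (aromatic): no H
  Total hydrogens = 8.
Molecular formula: C10H8

C10H8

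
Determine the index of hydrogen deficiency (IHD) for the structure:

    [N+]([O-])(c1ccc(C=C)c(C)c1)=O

Molecular formula from the SMILES: C9H9NO2.
DoU = (2C + 2 + N − H − X)/2 = (2·9 + 2 + 1 − 9 − 0)/2 = 12/2 = 6.
(Structurally: 1 ring(s) + 5 π bond(s) = 6.)

6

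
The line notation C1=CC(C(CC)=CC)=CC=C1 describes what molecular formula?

C11H14

Heavy atoms from the SMILES: 11 C.
Implicit hydrogens by atom environment:
  5 × C (aromatic): 1 H each → 5
  2 × C: 3 H each → 6
  1 × C: 2 H
  1 × C: 1 H
  1 × C: no H
  1 × C (aromatic): no H
  Total hydrogens = 14.
Molecular formula: C11H14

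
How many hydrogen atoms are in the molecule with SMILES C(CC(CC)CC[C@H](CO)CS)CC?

Hydrogens are implicit in SMILES; fill each atom to its normal valence:
  8 × C: 2 H each → 16
  2 × C: 3 H each → 6
  2 × C: 1 H each → 2
  1 × O: 1 H
  1 × S: 1 H
  Total hydrogens = 26.

26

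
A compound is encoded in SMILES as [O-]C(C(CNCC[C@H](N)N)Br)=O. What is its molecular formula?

C6H13BrN3O2-

Heavy atoms from the SMILES: 1 Br, 6 C, 3 N, 2 O.
Implicit hydrogens by atom environment:
  3 × C: 2 H each → 6
  2 × C: 1 H each → 2
  2 × N: 2 H each → 4
  1 × Br: no H
  1 × C: no H
  1 × N: 1 H
  1 × O: no H
  1 × O (charge -1): no H
  Total hydrogens = 13.
Net charge -1.
Molecular formula: C6H13BrN3O2-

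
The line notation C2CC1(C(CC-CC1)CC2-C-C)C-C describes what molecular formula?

Heavy atoms from the SMILES: 14 C.
Implicit hydrogens by atom environment:
  9 × C: 2 H each → 18
  2 × C: 3 H each → 6
  2 × C: 1 H each → 2
  1 × C: no H
  Total hydrogens = 26.
Molecular formula: C14H26

C14H26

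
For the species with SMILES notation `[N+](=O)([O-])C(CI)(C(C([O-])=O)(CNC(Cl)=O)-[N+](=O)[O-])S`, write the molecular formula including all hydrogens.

C6H6ClIN3O7S-

Heavy atoms from the SMILES: 6 C, 1 Cl, 1 I, 3 N, 7 O, 1 S.
Implicit hydrogens by atom environment:
  4 × C: no H
  4 × O: no H
  3 × O (charge -1): no H
  2 × C: 2 H each → 4
  2 × N (charge +1): no H
  1 × Cl: no H
  1 × I: no H
  1 × N: 1 H
  1 × S: 1 H
  Total hydrogens = 6.
Net charge -1.
Molecular formula: C6H6ClIN3O7S-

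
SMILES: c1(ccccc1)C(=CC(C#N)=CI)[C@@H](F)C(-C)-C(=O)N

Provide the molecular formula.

C15H14FIN2O

Heavy atoms from the SMILES: 15 C, 1 F, 1 I, 2 N, 1 O.
Implicit hydrogens by atom environment:
  5 × C (aromatic): 1 H each → 5
  4 × C: 1 H each → 4
  4 × C: no H
  1 × C: 3 H
  1 × C (aromatic): no H
  1 × F: no H
  1 × I: no H
  1 × N: 2 H
  1 × N: no H
  1 × O: no H
  Total hydrogens = 14.
Molecular formula: C15H14FIN2O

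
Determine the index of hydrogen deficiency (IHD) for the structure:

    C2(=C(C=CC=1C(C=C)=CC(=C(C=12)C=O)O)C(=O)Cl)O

Molecular formula from the SMILES: C14H9ClO4.
DoU = (2C + 2 + N − H − X)/2 = (2·14 + 2 + 0 − 9 − 1)/2 = 20/2 = 10.
(Structurally: 2 ring(s) + 8 π bond(s) = 10.)

10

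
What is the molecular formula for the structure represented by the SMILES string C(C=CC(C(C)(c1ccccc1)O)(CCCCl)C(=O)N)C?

Heavy atoms from the SMILES: 17 C, 1 Cl, 1 N, 2 O.
Implicit hydrogens by atom environment:
  5 × C (aromatic): 1 H each → 5
  4 × C: 2 H each → 8
  3 × C: no H
  2 × C: 3 H each → 6
  2 × C: 1 H each → 2
  1 × C (aromatic): no H
  1 × Cl: no H
  1 × N: 2 H
  1 × O: 1 H
  1 × O: no H
  Total hydrogens = 24.
Molecular formula: C17H24ClNO2

C17H24ClNO2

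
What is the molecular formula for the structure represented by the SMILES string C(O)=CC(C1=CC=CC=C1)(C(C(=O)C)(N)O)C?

C13H17NO3

Heavy atoms from the SMILES: 13 C, 1 N, 3 O.
Implicit hydrogens by atom environment:
  5 × C (aromatic): 1 H each → 5
  3 × C: no H
  2 × C: 3 H each → 6
  2 × C: 1 H each → 2
  2 × O: 1 H each → 2
  1 × C (aromatic): no H
  1 × N: 2 H
  1 × O: no H
  Total hydrogens = 17.
Molecular formula: C13H17NO3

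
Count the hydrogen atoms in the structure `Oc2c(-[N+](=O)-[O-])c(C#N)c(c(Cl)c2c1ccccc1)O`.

7

Hydrogens are implicit in SMILES; fill each atom to its normal valence:
  7 × C (aromatic): no H
  5 × C (aromatic): 1 H each → 5
  2 × O: 1 H each → 2
  1 × C: no H
  1 × Cl: no H
  1 × N (charge +1): no H
  1 × N: no H
  1 × O: no H
  1 × O (charge -1): no H
  Total hydrogens = 7.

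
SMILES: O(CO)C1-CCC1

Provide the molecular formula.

Heavy atoms from the SMILES: 5 C, 2 O.
Implicit hydrogens by atom environment:
  4 × C: 2 H each → 8
  1 × C: 1 H
  1 × O: 1 H
  1 × O: no H
  Total hydrogens = 10.
Molecular formula: C5H10O2

C5H10O2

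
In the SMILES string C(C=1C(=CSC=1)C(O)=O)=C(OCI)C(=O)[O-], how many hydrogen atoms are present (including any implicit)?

6

Hydrogens are implicit in SMILES; fill each atom to its normal valence:
  3 × C: no H
  3 × O: no H
  2 × C (aromatic): 1 H each → 2
  2 × C (aromatic): no H
  1 × C: 2 H
  1 × C: 1 H
  1 × I: no H
  1 × O: 1 H
  1 × O (charge -1): no H
  1 × S (aromatic): no H
  Total hydrogens = 6.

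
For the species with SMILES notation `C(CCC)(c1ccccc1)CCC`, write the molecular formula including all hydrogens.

C13H20

Heavy atoms from the SMILES: 13 C.
Implicit hydrogens by atom environment:
  5 × C (aromatic): 1 H each → 5
  4 × C: 2 H each → 8
  2 × C: 3 H each → 6
  1 × C: 1 H
  1 × C (aromatic): no H
  Total hydrogens = 20.
Molecular formula: C13H20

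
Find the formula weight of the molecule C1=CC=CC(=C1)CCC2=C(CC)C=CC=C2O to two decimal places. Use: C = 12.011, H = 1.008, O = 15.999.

226.32

Molecular formula: C16H18O.
M = 16×12.011 + 18×1.008 + 1×15.999 = 226.32 g/mol.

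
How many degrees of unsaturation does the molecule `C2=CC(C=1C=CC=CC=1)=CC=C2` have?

Molecular formula from the SMILES: C12H10.
DoU = (2C + 2 + N − H − X)/2 = (2·12 + 2 + 0 − 10 − 0)/2 = 16/2 = 8.
(Structurally: 2 ring(s) + 6 π bond(s) = 8.)

8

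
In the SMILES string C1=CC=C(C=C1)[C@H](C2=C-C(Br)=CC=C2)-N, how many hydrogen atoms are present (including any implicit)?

12

Hydrogens are implicit in SMILES; fill each atom to its normal valence:
  9 × C (aromatic): 1 H each → 9
  3 × C (aromatic): no H
  1 × Br: no H
  1 × C: 1 H
  1 × N: 2 H
  Total hydrogens = 12.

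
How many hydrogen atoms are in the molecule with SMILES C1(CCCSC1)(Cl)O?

9

Hydrogens are implicit in SMILES; fill each atom to its normal valence:
  4 × C: 2 H each → 8
  1 × C: no H
  1 × Cl: no H
  1 × O: 1 H
  1 × S: no H
  Total hydrogens = 9.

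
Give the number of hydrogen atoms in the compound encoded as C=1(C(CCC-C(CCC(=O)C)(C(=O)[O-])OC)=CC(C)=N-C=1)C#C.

22

Hydrogens are implicit in SMILES; fill each atom to its normal valence:
  5 × C: 2 H each → 10
  4 × C: no H
  3 × C: 3 H each → 9
  3 × C (aromatic): no H
  3 × O: no H
  2 × C (aromatic): 1 H each → 2
  1 × C: 1 H
  1 × N (aromatic): no H
  1 × O (charge -1): no H
  Total hydrogens = 22.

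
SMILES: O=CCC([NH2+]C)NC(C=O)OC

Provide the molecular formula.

Heavy atoms from the SMILES: 7 C, 2 N, 3 O.
Implicit hydrogens by atom environment:
  4 × C: 1 H each → 4
  3 × O: no H
  2 × C: 3 H each → 6
  1 × C: 2 H
  1 × N (charge +1): 2 H
  1 × N: 1 H
  Total hydrogens = 15.
Net charge +1.
Molecular formula: C7H15N2O3+

C7H15N2O3+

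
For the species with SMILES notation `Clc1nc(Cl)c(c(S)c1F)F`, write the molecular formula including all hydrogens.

Heavy atoms from the SMILES: 5 C, 2 Cl, 2 F, 1 N, 1 S.
Implicit hydrogens by atom environment:
  5 × C (aromatic): no H
  2 × Cl: no H
  2 × F: no H
  1 × N (aromatic): no H
  1 × S: 1 H
  Total hydrogens = 1.
Molecular formula: C5HCl2F2NS

C5HCl2F2NS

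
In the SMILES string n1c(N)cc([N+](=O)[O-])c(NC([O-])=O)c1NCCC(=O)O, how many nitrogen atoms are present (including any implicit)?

5

The symbol for nitrogen appears 5 times in the SMILES.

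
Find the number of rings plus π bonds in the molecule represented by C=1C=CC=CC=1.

Molecular formula from the SMILES: C6H6.
DoU = (2C + 2 + N − H − X)/2 = (2·6 + 2 + 0 − 6 − 0)/2 = 8/2 = 4.
(Structurally: 1 ring(s) + 3 π bond(s) = 4.)

4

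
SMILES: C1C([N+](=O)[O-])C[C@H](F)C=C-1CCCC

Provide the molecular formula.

Heavy atoms from the SMILES: 10 C, 1 F, 1 N, 2 O.
Implicit hydrogens by atom environment:
  5 × C: 2 H each → 10
  3 × C: 1 H each → 3
  1 × C: 3 H
  1 × C: no H
  1 × F: no H
  1 × N (charge +1): no H
  1 × O: no H
  1 × O (charge -1): no H
  Total hydrogens = 16.
Molecular formula: C10H16FNO2

C10H16FNO2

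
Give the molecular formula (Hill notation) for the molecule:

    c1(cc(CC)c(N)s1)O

C6H9NOS

Heavy atoms from the SMILES: 6 C, 1 N, 1 O, 1 S.
Implicit hydrogens by atom environment:
  3 × C (aromatic): no H
  1 × C: 3 H
  1 × C: 2 H
  1 × C (aromatic): 1 H
  1 × N: 2 H
  1 × O: 1 H
  1 × S (aromatic): no H
  Total hydrogens = 9.
Molecular formula: C6H9NOS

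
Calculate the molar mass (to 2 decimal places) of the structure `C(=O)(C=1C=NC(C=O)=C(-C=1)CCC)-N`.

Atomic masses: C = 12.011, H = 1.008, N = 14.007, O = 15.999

Molecular formula: C10H12N2O2.
M = 10×12.011 + 12×1.008 + 2×14.007 + 2×15.999 = 192.22 g/mol.

192.22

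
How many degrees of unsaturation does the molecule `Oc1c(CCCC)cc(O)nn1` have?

Molecular formula from the SMILES: C8H12N2O2.
DoU = (2C + 2 + N − H − X)/2 = (2·8 + 2 + 2 − 12 − 0)/2 = 8/2 = 4.
(Structurally: 1 ring(s) + 3 π bond(s) = 4.)

4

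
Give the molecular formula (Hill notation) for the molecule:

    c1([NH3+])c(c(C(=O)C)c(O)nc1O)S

Heavy atoms from the SMILES: 7 C, 2 N, 3 O, 1 S.
Implicit hydrogens by atom environment:
  5 × C (aromatic): no H
  2 × O: 1 H each → 2
  1 × C: 3 H
  1 × C: no H
  1 × N (charge +1): 3 H
  1 × N (aromatic): no H
  1 × O: no H
  1 × S: 1 H
  Total hydrogens = 9.
Net charge +1.
Molecular formula: C7H9N2O3S+

C7H9N2O3S+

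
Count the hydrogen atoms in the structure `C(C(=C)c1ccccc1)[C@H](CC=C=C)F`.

Hydrogens are implicit in SMILES; fill each atom to its normal valence:
  5 × C (aromatic): 1 H each → 5
  4 × C: 2 H each → 8
  2 × C: 1 H each → 2
  2 × C: no H
  1 × C (aromatic): no H
  1 × F: no H
  Total hydrogens = 15.

15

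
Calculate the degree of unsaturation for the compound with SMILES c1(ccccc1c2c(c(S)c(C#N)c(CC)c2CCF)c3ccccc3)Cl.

14

Molecular formula from the SMILES: C23H19ClFNS.
DoU = (2C + 2 + N − H − X)/2 = (2·23 + 2 + 1 − 19 − 2)/2 = 28/2 = 14.
(Structurally: 3 ring(s) + 11 π bond(s) = 14.)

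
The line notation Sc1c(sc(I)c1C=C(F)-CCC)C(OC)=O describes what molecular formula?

Heavy atoms from the SMILES: 11 C, 1 F, 1 I, 2 O, 2 S.
Implicit hydrogens by atom environment:
  4 × C (aromatic): no H
  2 × C: 3 H each → 6
  2 × C: 2 H each → 4
  2 × C: no H
  2 × O: no H
  1 × C: 1 H
  1 × F: no H
  1 × I: no H
  1 × S: 1 H
  1 × S (aromatic): no H
  Total hydrogens = 12.
Molecular formula: C11H12FIO2S2

C11H12FIO2S2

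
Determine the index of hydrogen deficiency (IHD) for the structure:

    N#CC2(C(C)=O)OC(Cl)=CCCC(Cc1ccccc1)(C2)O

Molecular formula from the SMILES: C17H18ClNO3.
DoU = (2C + 2 + N − H − X)/2 = (2·17 + 2 + 1 − 18 − 1)/2 = 18/2 = 9.
(Structurally: 2 ring(s) + 7 π bond(s) = 9.)

9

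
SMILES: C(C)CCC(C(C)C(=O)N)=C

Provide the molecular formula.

Heavy atoms from the SMILES: 9 C, 1 N, 1 O.
Implicit hydrogens by atom environment:
  4 × C: 2 H each → 8
  2 × C: 3 H each → 6
  2 × C: no H
  1 × C: 1 H
  1 × N: 2 H
  1 × O: no H
  Total hydrogens = 17.
Molecular formula: C9H17NO

C9H17NO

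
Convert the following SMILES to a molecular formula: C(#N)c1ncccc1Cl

C6H3ClN2

Heavy atoms from the SMILES: 6 C, 1 Cl, 2 N.
Implicit hydrogens by atom environment:
  3 × C (aromatic): 1 H each → 3
  2 × C (aromatic): no H
  1 × C: no H
  1 × Cl: no H
  1 × N (aromatic): no H
  1 × N: no H
  Total hydrogens = 3.
Molecular formula: C6H3ClN2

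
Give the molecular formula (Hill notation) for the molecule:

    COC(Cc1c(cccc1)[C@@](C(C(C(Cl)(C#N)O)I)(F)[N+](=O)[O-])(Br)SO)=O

Heavy atoms from the SMILES: 1 Br, 14 C, 1 Cl, 1 F, 1 I, 2 N, 6 O, 1 S.
Implicit hydrogens by atom environment:
  5 × C: no H
  4 × C (aromatic): 1 H each → 4
  3 × O: no H
  2 × C (aromatic): no H
  2 × O: 1 H each → 2
  1 × Br: no H
  1 × C: 3 H
  1 × C: 2 H
  1 × C: 1 H
  1 × Cl: no H
  1 × F: no H
  1 × I: no H
  1 × N: no H
  1 × N (charge +1): no H
  1 × O (charge -1): no H
  1 × S: no H
  Total hydrogens = 12.
Molecular formula: C14H12BrClFIN2O6S

C14H12BrClFIN2O6S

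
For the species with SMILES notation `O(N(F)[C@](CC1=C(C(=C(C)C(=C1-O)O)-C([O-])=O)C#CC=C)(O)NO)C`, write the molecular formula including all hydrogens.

Heavy atoms from the SMILES: 15 C, 1 F, 2 N, 7 O.
Implicit hydrogens by atom environment:
  6 × C (aromatic): no H
  4 × C: no H
  4 × O: 1 H each → 4
  2 × C: 3 H each → 6
  2 × C: 2 H each → 4
  2 × O: no H
  1 × C: 1 H
  1 × F: no H
  1 × N: 1 H
  1 × N: no H
  1 × O (charge -1): no H
  Total hydrogens = 16.
Net charge -1.
Molecular formula: C15H16FN2O7-

C15H16FN2O7-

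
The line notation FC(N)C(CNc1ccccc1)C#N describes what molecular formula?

Heavy atoms from the SMILES: 10 C, 1 F, 3 N.
Implicit hydrogens by atom environment:
  5 × C (aromatic): 1 H each → 5
  2 × C: 1 H each → 2
  1 × C: 2 H
  1 × C: no H
  1 × C (aromatic): no H
  1 × F: no H
  1 × N: 2 H
  1 × N: 1 H
  1 × N: no H
  Total hydrogens = 12.
Molecular formula: C10H12FN3

C10H12FN3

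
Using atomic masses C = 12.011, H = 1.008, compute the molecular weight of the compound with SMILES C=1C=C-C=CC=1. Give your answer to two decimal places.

Molecular formula: C6H6.
M = 6×12.011 + 6×1.008 = 78.11 g/mol.

78.11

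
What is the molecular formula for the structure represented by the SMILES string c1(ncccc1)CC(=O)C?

Heavy atoms from the SMILES: 8 C, 1 N, 1 O.
Implicit hydrogens by atom environment:
  4 × C (aromatic): 1 H each → 4
  1 × C: 3 H
  1 × C: 2 H
  1 × C (aromatic): no H
  1 × C: no H
  1 × N (aromatic): no H
  1 × O: no H
  Total hydrogens = 9.
Molecular formula: C8H9NO

C8H9NO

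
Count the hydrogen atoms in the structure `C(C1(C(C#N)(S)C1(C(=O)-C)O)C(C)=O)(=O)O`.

Hydrogens are implicit in SMILES; fill each atom to its normal valence:
  7 × C: no H
  3 × O: no H
  2 × C: 3 H each → 6
  2 × O: 1 H each → 2
  1 × N: no H
  1 × S: 1 H
  Total hydrogens = 9.

9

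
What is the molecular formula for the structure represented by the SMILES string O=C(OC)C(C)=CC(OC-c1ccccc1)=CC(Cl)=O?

Heavy atoms from the SMILES: 15 C, 1 Cl, 4 O.
Implicit hydrogens by atom environment:
  5 × C (aromatic): 1 H each → 5
  4 × C: no H
  4 × O: no H
  2 × C: 3 H each → 6
  2 × C: 1 H each → 2
  1 × C: 2 H
  1 × C (aromatic): no H
  1 × Cl: no H
  Total hydrogens = 15.
Molecular formula: C15H15ClO4

C15H15ClO4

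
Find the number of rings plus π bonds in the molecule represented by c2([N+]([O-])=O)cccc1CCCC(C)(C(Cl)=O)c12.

Molecular formula from the SMILES: C12H12ClNO3.
DoU = (2C + 2 + N − H − X)/2 = (2·12 + 2 + 1 − 12 − 1)/2 = 14/2 = 7.
(Structurally: 2 ring(s) + 5 π bond(s) = 7.)

7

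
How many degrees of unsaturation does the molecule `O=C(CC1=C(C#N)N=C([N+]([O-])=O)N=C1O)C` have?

8

Molecular formula from the SMILES: C8H6N4O4.
DoU = (2C + 2 + N − H − X)/2 = (2·8 + 2 + 4 − 6 − 0)/2 = 16/2 = 8.
(Structurally: 1 ring(s) + 7 π bond(s) = 8.)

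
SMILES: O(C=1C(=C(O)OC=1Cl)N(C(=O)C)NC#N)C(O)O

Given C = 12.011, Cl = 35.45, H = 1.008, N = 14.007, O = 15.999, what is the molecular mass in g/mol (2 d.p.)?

Molecular formula: C8H8ClN3O6.
M = 8×12.011 + 1×35.45 + 8×1.008 + 3×14.007 + 6×15.999 = 277.62 g/mol.

277.62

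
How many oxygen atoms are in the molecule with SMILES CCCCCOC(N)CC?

The symbol for oxygen appears 1 time in the SMILES.

1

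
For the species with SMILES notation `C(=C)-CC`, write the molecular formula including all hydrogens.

Heavy atoms from the SMILES: 4 C.
Implicit hydrogens by atom environment:
  2 × C: 2 H each → 4
  1 × C: 3 H
  1 × C: 1 H
  Total hydrogens = 8.
Molecular formula: C4H8

C4H8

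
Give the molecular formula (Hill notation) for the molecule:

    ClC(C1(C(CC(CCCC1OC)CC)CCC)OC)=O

Heavy atoms from the SMILES: 16 C, 1 Cl, 3 O.
Implicit hydrogens by atom environment:
  7 × C: 2 H each → 14
  4 × C: 3 H each → 12
  3 × C: 1 H each → 3
  3 × O: no H
  2 × C: no H
  1 × Cl: no H
  Total hydrogens = 29.
Molecular formula: C16H29ClO3

C16H29ClO3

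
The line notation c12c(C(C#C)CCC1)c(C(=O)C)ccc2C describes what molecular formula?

C15H16O

Heavy atoms from the SMILES: 15 C, 1 O.
Implicit hydrogens by atom environment:
  4 × C (aromatic): no H
  3 × C: 2 H each → 6
  2 × C: 3 H each → 6
  2 × C (aromatic): 1 H each → 2
  2 × C: 1 H each → 2
  2 × C: no H
  1 × O: no H
  Total hydrogens = 16.
Molecular formula: C15H16O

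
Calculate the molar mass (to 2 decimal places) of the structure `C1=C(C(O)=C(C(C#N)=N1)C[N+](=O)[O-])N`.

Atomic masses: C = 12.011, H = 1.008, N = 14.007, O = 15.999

Molecular formula: C7H6N4O3.
M = 7×12.011 + 6×1.008 + 4×14.007 + 3×15.999 = 194.15 g/mol.

194.15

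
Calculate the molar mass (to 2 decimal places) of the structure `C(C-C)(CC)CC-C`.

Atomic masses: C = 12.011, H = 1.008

114.23

Molecular formula: C8H18.
M = 8×12.011 + 18×1.008 = 114.23 g/mol.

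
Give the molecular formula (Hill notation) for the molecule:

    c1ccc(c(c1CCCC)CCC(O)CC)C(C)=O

Heavy atoms from the SMILES: 17 C, 2 O.
Implicit hydrogens by atom environment:
  6 × C: 2 H each → 12
  3 × C: 3 H each → 9
  3 × C (aromatic): 1 H each → 3
  3 × C (aromatic): no H
  1 × C: 1 H
  1 × C: no H
  1 × O: 1 H
  1 × O: no H
  Total hydrogens = 26.
Molecular formula: C17H26O2

C17H26O2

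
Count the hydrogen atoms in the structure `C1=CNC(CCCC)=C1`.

Hydrogens are implicit in SMILES; fill each atom to its normal valence:
  3 × C: 2 H each → 6
  3 × C (aromatic): 1 H each → 3
  1 × C: 3 H
  1 × C (aromatic): no H
  1 × N (aromatic): 1 H
  Total hydrogens = 13.

13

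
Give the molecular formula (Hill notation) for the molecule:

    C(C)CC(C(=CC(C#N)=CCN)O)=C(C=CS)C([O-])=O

Heavy atoms from the SMILES: 14 C, 2 N, 3 O, 1 S.
Implicit hydrogens by atom environment:
  6 × C: no H
  4 × C: 1 H each → 4
  3 × C: 2 H each → 6
  1 × C: 3 H
  1 × N: 2 H
  1 × N: no H
  1 × O: 1 H
  1 × O: no H
  1 × O (charge -1): no H
  1 × S: 1 H
  Total hydrogens = 17.
Net charge -1.
Molecular formula: C14H17N2O3S-

C14H17N2O3S-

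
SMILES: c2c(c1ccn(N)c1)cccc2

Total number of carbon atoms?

10

The symbol for carbon appears 10 times in the SMILES. Lowercase c denotes aromatic carbon and counts toward C.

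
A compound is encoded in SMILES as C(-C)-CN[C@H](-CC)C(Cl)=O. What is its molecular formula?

Heavy atoms from the SMILES: 7 C, 1 Cl, 1 N, 1 O.
Implicit hydrogens by atom environment:
  3 × C: 2 H each → 6
  2 × C: 3 H each → 6
  1 × C: 1 H
  1 × C: no H
  1 × Cl: no H
  1 × N: 1 H
  1 × O: no H
  Total hydrogens = 14.
Molecular formula: C7H14ClNO

C7H14ClNO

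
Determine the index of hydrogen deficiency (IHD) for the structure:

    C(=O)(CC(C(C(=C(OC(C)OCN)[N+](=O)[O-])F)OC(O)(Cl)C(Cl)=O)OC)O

4

Molecular formula from the SMILES: C12H17Cl2FN2O10.
DoU = (2C + 2 + N − H − X)/2 = (2·12 + 2 + 2 − 17 − 3)/2 = 8/2 = 4.
(Structurally: 0 ring(s) + 4 π bond(s) = 4.)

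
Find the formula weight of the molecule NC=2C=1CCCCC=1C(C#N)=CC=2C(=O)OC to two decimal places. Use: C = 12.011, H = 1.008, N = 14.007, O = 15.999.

230.27

Molecular formula: C13H14N2O2.
M = 13×12.011 + 14×1.008 + 2×14.007 + 2×15.999 = 230.27 g/mol.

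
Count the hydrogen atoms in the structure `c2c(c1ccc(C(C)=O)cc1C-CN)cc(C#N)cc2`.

16

Hydrogens are implicit in SMILES; fill each atom to its normal valence:
  7 × C (aromatic): 1 H each → 7
  5 × C (aromatic): no H
  2 × C: 2 H each → 4
  2 × C: no H
  1 × C: 3 H
  1 × N: 2 H
  1 × N: no H
  1 × O: no H
  Total hydrogens = 16.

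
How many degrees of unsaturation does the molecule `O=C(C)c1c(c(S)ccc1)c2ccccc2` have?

9

Molecular formula from the SMILES: C14H12OS.
DoU = (2C + 2 + N − H − X)/2 = (2·14 + 2 + 0 − 12 − 0)/2 = 18/2 = 9.
(Structurally: 2 ring(s) + 7 π bond(s) = 9.)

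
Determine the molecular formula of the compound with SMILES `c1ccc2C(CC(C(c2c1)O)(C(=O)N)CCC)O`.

C14H19NO3

Heavy atoms from the SMILES: 14 C, 1 N, 3 O.
Implicit hydrogens by atom environment:
  4 × C (aromatic): 1 H each → 4
  3 × C: 2 H each → 6
  2 × C: 1 H each → 2
  2 × C (aromatic): no H
  2 × C: no H
  2 × O: 1 H each → 2
  1 × C: 3 H
  1 × N: 2 H
  1 × O: no H
  Total hydrogens = 19.
Molecular formula: C14H19NO3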